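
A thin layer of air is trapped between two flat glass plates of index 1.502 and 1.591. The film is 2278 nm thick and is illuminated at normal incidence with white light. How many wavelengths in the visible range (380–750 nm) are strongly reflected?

6

At the upper boundary (n = 1.502 to n = 1.0) the reflected ray undergoes no phase shift.
Bottom surface (1.0 → 1.591): reflection off a higher-index medium gives a half-wave phase shift.
Net: one phase inversion between the two reflected rays.
With one net inversion, constructive interference in reflection requires 2 n t = (m + ½) λ.
λ = 2 n t / (m + ½) = 4556 / (m + ½) nm.
m=5: 828 nm (IR); m=6: 701 nm (visible); m=7: 607 nm (visible); m=8: 536 nm (visible); m=9: 480 nm (visible); m=10: 434 nm (visible); m=11: 396 nm (visible); m=12: 364 nm (UV).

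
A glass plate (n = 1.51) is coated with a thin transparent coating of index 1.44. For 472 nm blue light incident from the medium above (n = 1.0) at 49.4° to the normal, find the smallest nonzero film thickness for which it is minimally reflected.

96.4 nm

At the upper boundary (n = 1.0 to n = 1.44) the reflected ray undergoes a half-wave phase shift.
Bottom surface (1.44 → 1.51): reflection off a higher-index medium gives a half-wave phase shift.
Zero or two π shifts → no net half-wave offset.
For minimum reflection here: 2 n t cos θ_r = (m + ½) λ.
Snell's law: 1.0 sin 49.4° = 1.44 sin θ_r → sin θ_r = 0.527, cos θ_r = 0.850.
Minimum at m = 0: t = λ / (4 n cos θ_r) = 472 / (4 × 1.44 × 0.850) = 96.4 nm.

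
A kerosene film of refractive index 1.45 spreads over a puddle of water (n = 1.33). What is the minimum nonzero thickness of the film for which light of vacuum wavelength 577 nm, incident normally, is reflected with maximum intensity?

99.5 nm

Ray reflecting at the top interface goes from n = 1.0 toward n = 1.45: a half-wave phase shift.
Ray reflecting at the bottom interface goes from n = 1.45 toward n = 1.33: no phase shift.
The two reflections differ by half a wavelength.
With one net inversion, constructive interference in reflection requires 2 n t = (m + ½) λ.
Minimum at m = 0: t = λ / (4 n) = 577 / (4 × 1.45) = 99.5 nm.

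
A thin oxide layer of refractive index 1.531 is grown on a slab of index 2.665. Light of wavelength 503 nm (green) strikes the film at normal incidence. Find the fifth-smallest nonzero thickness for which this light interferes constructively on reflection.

Top surface (1.0 → 1.531): reflection off a higher-index medium gives a half-wave phase shift.
At the lower boundary (n = 1.531 to n = 2.665) the reflected ray undergoes a half-wave phase shift.
Net: no relative phase inversion (both shifts match).
So the condition for constructive reflection is 2 n t = m λ.
The fifth-smallest nonzero thickness corresponds to m = 5: t = m λ / (2 n) = 5.00 × 503 / (2 × 1.531) = 821 nm.

821 nm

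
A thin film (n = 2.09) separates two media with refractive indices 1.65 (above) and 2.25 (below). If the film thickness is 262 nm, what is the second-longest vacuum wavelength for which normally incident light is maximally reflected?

548 nm

At the upper boundary (n = 1.65 to n = 2.09) the reflected ray undergoes a half-wave phase shift.
Bottom surface (2.09 → 2.25): reflection off a higher-index medium gives a half-wave phase shift.
The two reflections carry the same phase change, so no net offset.
So the condition for constructive reflection is 2 n t = m λ.
λ = 2 n t / m. The second-longest wavelength is m = 2: λ = 2 × 2.09 × 262 / 2.00 = 548 nm.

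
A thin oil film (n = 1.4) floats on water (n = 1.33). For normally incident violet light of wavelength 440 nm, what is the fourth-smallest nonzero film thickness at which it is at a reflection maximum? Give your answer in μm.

0.550 μm

At the upper boundary (n = 1.0 to n = 1.4) the reflected ray undergoes a half-wave phase shift.
At the lower boundary (n = 1.4 to n = 1.33) the reflected ray undergoes no phase shift.
Exactly one π shift → a net half-wave offset.
For maximum reflection here: 2 n t = (m + ½) λ.
The fourth-smallest nonzero thickness corresponds to m = 3: t = (m + ½) λ / (2 n) = 3.50 × 440 / (2 × 1.4) = 550 nm.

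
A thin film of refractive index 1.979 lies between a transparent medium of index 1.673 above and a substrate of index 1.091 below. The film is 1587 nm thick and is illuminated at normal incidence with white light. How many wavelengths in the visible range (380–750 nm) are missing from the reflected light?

Top surface (1.673 → 1.979): reflection off a higher-index medium gives a half-wave phase shift.
At the lower boundary (n = 1.979 to n = 1.091) the reflected ray undergoes no phase shift.
Net: one phase inversion between the two reflected rays.
So the condition for destructive reflection is 2 n t = m λ.
λ = 2 n t / m = 6281 / m nm.
m=8: 785 nm (IR); m=9: 698 nm (visible); m=10: 628 nm (visible); m=11: 571 nm (visible); m=12: 523 nm (visible); m=13: 483 nm (visible); m=14: 449 nm (visible); m=15: 419 nm (visible); m=16: 393 nm (visible); m=17: 369 nm (UV).

8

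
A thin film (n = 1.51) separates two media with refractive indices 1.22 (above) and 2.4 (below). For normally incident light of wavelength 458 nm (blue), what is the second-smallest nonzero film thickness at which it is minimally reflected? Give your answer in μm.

At the upper boundary (n = 1.22 to n = 1.51) the reflected ray undergoes a half-wave phase shift.
At the lower boundary (n = 1.51 to n = 2.4) the reflected ray undergoes a half-wave phase shift.
The two reflections carry the same phase change, so no net offset.
With no net inversion, destructive interference in reflection requires 2 n t = (m + ½) λ.
The second-smallest nonzero thickness corresponds to m = 1: t = (m + ½) λ / (2 n) = 1.50 × 458 / (2 × 1.51) = 227 nm.

0.227 μm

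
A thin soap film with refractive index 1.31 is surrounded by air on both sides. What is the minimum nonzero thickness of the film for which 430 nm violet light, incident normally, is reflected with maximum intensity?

82.1 nm

Ray reflecting at the top interface goes from n = 1.0 toward n = 1.31: a half-wave phase shift.
At the lower boundary (n = 1.31 to n = 1.0) the reflected ray undergoes no phase shift.
The two reflections differ by half a wavelength.
For maximum reflection here: 2 n t = (m + ½) λ.
Minimum at m = 0: t = λ / (4 n) = 430 / (4 × 1.31) = 82.1 nm.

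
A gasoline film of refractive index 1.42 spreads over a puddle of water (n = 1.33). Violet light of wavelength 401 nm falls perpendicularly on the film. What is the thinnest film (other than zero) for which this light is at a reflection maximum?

70.6 nm

At the upper boundary (n = 1.0 to n = 1.42) the reflected ray undergoes a half-wave phase shift.
Ray reflecting at the bottom interface goes from n = 1.42 toward n = 1.33: no phase shift.
Net: one phase inversion between the two reflected rays.
For strong reflection here: 2 n t = (m + ½) λ.
Minimum at m = 0: t = λ / (4 n) = 401 / (4 × 1.42) = 70.6 nm.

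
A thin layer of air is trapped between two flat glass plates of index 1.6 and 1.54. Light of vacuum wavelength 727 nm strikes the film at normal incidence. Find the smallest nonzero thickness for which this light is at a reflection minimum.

364 nm

Top surface (1.6 → 1.0): reflection off a lower-index medium gives no phase shift.
Ray reflecting at the bottom interface goes from n = 1.0 toward n = 1.54: a half-wave phase shift.
Net: one phase inversion between the two reflected rays.
So the condition for destructive reflection is 2 n t = m λ.
The smallest nonzero thickness corresponds to m = 1: t = m λ / (2 n) = 1.00 × 727 / (2 × 1.0) = 364 nm.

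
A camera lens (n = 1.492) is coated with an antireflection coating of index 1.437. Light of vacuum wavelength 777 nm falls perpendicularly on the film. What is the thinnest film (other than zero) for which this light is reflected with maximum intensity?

At the upper boundary (n = 1.0 to n = 1.437) the reflected ray undergoes a half-wave phase shift.
Bottom surface (1.437 → 1.492): reflection off a higher-index medium gives a half-wave phase shift.
Zero or two π shifts → no net half-wave offset.
With no net inversion, constructive interference in reflection requires 2 n t = m λ.
Minimum nonzero at m = 1: t = λ / (2 n) = 777 / (2 × 1.437) = 270 nm.

270 nm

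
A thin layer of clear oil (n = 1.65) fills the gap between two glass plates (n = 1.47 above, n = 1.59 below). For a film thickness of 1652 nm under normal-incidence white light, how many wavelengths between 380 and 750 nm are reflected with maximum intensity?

7

Ray reflecting at the top interface goes from n = 1.47 toward n = 1.65: a half-wave phase shift.
At the lower boundary (n = 1.65 to n = 1.59) the reflected ray undergoes no phase shift.
Net: one phase inversion between the two reflected rays.
For maximum reflection here: 2 n t = (m + ½) λ.
λ = 2 n t / (m + ½) = 5452 / (m + ½) nm.
m=6: 839 nm (IR); m=7: 727 nm (visible); m=8: 641 nm (visible); m=9: 574 nm (visible); m=10: 519 nm (visible); m=11: 474 nm (visible); m=12: 436 nm (visible); m=13: 404 nm (visible); m=14: 376 nm (UV).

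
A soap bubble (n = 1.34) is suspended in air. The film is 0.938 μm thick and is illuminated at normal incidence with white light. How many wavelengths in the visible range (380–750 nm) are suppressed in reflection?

3

Ray reflecting at the top interface goes from n = 1.0 toward n = 1.34: a half-wave phase shift.
Bottom surface (1.34 → 1.0): reflection off a lower-index medium gives no phase shift.
Net: one phase inversion between the two reflected rays.
So the condition for destructive reflection is 2 n t = m λ.
λ = 2 n t / m = 2514 / m nm.
m=3: 838 nm (IR); m=4: 628 nm (visible); m=5: 503 nm (visible); m=6: 419 nm (visible); m=7: 359 nm (UV).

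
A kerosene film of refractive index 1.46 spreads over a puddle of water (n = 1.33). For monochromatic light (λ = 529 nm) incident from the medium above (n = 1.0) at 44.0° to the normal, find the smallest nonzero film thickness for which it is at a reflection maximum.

Top surface (1.0 → 1.46): reflection off a higher-index medium gives a half-wave phase shift.
At the lower boundary (n = 1.46 to n = 1.33) the reflected ray undergoes no phase shift.
The two reflections differ by half a wavelength.
With one net inversion, constructive interference in reflection requires 2 n t cos θ_r = (m + ½) λ.
Snell's law: 1.0 sin 44.0° = 1.46 sin θ_r → sin θ_r = 0.476, cos θ_r = 0.880.
Minimum at m = 0: t = λ / (4 n cos θ_r) = 529 / (4 × 1.46 × 0.880) = 103 nm.

103 nm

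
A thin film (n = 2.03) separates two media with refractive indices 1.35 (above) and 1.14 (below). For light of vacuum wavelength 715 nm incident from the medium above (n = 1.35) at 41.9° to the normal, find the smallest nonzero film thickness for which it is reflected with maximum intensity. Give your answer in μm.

0.0983 μm

Top surface (1.35 → 2.03): reflection off a higher-index medium gives a half-wave phase shift.
Ray reflecting at the bottom interface goes from n = 2.03 toward n = 1.14: no phase shift.
The two reflections differ by half a wavelength.
For maximum reflection here: 2 n t cos θ_r = (m + ½) λ.
Snell's law: 1.35 sin 41.9° = 2.03 sin θ_r → sin θ_r = 0.444, cos θ_r = 0.896.
Minimum at m = 0: t = λ / (4 n cos θ_r) = 715 / (4 × 2.03 × 0.896) = 98.3 nm.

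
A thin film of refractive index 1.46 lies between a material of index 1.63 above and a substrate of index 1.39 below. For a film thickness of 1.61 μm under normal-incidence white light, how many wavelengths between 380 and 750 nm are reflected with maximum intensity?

6

Ray reflecting at the top interface goes from n = 1.63 toward n = 1.46: no phase shift.
Bottom surface (1.46 → 1.39): reflection off a lower-index medium gives no phase shift.
Net: no relative phase inversion (both shifts match).
So the condition for constructive reflection is 2 n t = m λ.
λ = 2 n t / m = 4701 / m nm.
m=6: 784 nm (IR); m=7: 672 nm (visible); m=8: 588 nm (visible); m=9: 522 nm (visible); m=10: 470 nm (visible); m=11: 427 nm (visible); m=12: 392 nm (visible); m=13: 362 nm (UV).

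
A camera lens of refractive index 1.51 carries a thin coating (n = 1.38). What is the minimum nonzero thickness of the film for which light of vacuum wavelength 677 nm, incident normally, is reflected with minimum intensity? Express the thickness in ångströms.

1226 Å

Ray reflecting at the top interface goes from n = 1.0 toward n = 1.38: a half-wave phase shift.
At the lower boundary (n = 1.38 to n = 1.51) the reflected ray undergoes a half-wave phase shift.
The two reflections carry the same phase change, so no net offset.
So the condition for destructive reflection is 2 n t = (m + ½) λ.
Minimum at m = 0: t = λ / (4 n) = 677 / (4 × 1.38) = 123 nm.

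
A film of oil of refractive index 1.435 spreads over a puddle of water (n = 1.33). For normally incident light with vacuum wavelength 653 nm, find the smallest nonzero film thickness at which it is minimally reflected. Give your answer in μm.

0.228 μm

Ray reflecting at the top interface goes from n = 1.0 toward n = 1.435: a half-wave phase shift.
Bottom surface (1.435 → 1.33): reflection off a lower-index medium gives no phase shift.
Exactly one π shift → a net half-wave offset.
With one net inversion, destructive interference in reflection requires 2 n t = m λ.
Minimum nonzero at m = 1: t = λ / (2 n) = 653 / (2 × 1.435) = 228 nm.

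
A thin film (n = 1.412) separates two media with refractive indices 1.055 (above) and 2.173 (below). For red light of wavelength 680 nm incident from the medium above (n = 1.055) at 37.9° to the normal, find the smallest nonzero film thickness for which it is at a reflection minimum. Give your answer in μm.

Ray reflecting at the top interface goes from n = 1.055 toward n = 1.412: a half-wave phase shift.
Ray reflecting at the bottom interface goes from n = 1.412 toward n = 2.173: a half-wave phase shift.
The two reflections carry the same phase change, so no net offset.
So the condition for destructive reflection is 2 n t cos θ_r = (m + ½) λ.
Snell's law: 1.055 sin 37.9° = 1.412 sin θ_r → sin θ_r = 0.459, cos θ_r = 0.888.
Minimum at m = 0: t = λ / (4 n cos θ_r) = 680 / (4 × 1.412 × 0.888) = 136 nm.

0.136 μm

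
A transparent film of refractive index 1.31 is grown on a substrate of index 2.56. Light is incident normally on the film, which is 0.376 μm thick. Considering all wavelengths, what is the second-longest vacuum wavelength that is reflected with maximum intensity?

493 nm

Ray reflecting at the top interface goes from n = 1.0 toward n = 1.31: a half-wave phase shift.
Bottom surface (1.31 → 2.56): reflection off a higher-index medium gives a half-wave phase shift.
Net: no relative phase inversion (both shifts match).
For maximum reflection here: 2 n t = m λ.
λ = 2 n t / m. The second-longest wavelength is m = 2: λ = 2 × 1.31 × 376 / 2.00 = 493 nm.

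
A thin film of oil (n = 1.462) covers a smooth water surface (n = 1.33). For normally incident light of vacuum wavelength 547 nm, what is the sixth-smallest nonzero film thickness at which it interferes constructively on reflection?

Ray reflecting at the top interface goes from n = 1.0 toward n = 1.462: a half-wave phase shift.
Ray reflecting at the bottom interface goes from n = 1.462 toward n = 1.33: no phase shift.
The two reflections differ by half a wavelength.
For strong reflection here: 2 n t = (m + ½) λ.
The sixth-smallest nonzero thickness corresponds to m = 5: t = (m + ½) λ / (2 n) = 5.50 × 547 / (2 × 1.462) = 1029 nm.

1029 nm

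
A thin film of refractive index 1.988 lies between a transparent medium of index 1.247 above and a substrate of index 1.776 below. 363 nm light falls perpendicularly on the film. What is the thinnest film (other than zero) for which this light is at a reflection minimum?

91.3 nm

Top surface (1.247 → 1.988): reflection off a higher-index medium gives a half-wave phase shift.
Ray reflecting at the bottom interface goes from n = 1.988 toward n = 1.776: no phase shift.
The two reflections differ by half a wavelength.
For weak reflection here: 2 n t = m λ.
Minimum nonzero at m = 1: t = λ / (2 n) = 363 / (2 × 1.988) = 91.3 nm.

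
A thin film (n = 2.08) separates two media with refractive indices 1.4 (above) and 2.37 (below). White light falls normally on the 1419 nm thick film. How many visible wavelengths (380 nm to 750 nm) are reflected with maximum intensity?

8

Ray reflecting at the top interface goes from n = 1.4 toward n = 2.08: a half-wave phase shift.
At the lower boundary (n = 2.08 to n = 2.37) the reflected ray undergoes a half-wave phase shift.
Zero or two π shifts → no net half-wave offset.
With no net inversion, constructive interference in reflection requires 2 n t = m λ.
λ = 2 n t / m = 5903 / m nm.
m=7: 843 nm (IR); m=8: 738 nm (visible); m=9: 656 nm (visible); m=10: 590 nm (visible); m=11: 537 nm (visible); m=12: 492 nm (visible); m=13: 454 nm (visible); m=14: 422 nm (visible); m=15: 394 nm (visible); m=16: 369 nm (UV).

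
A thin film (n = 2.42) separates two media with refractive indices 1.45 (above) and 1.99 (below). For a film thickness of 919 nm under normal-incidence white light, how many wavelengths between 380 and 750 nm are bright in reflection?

6

Ray reflecting at the top interface goes from n = 1.45 toward n = 2.42: a half-wave phase shift.
Ray reflecting at the bottom interface goes from n = 2.42 toward n = 1.99: no phase shift.
Net: one phase inversion between the two reflected rays.
With one net inversion, constructive interference in reflection requires 2 n t = (m + ½) λ.
λ = 2 n t / (m + ½) = 4448 / (m + ½) nm.
m=5: 809 nm (IR); m=6: 684 nm (visible); m=7: 593 nm (visible); m=8: 523 nm (visible); m=9: 468 nm (visible); m=10: 424 nm (visible); m=11: 387 nm (visible); m=12: 356 nm (UV).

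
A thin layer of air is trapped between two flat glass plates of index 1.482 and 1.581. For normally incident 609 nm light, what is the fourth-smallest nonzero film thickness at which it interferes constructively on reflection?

1066 nm

Ray reflecting at the top interface goes from n = 1.482 toward n = 1.0: no phase shift.
At the lower boundary (n = 1.0 to n = 1.581) the reflected ray undergoes a half-wave phase shift.
Net: one phase inversion between the two reflected rays.
So the condition for constructive reflection is 2 n t = (m + ½) λ.
The fourth-smallest nonzero thickness corresponds to m = 3: t = (m + ½) λ / (2 n) = 3.50 × 609 / (2 × 1.0) = 1066 nm.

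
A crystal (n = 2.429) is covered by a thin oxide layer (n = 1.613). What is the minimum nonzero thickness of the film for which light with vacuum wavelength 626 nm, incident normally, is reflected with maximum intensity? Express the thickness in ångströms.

Ray reflecting at the top interface goes from n = 1.0 toward n = 1.613: a half-wave phase shift.
Bottom surface (1.613 → 2.429): reflection off a higher-index medium gives a half-wave phase shift.
Zero or two π shifts → no net half-wave offset.
So the condition for constructive reflection is 2 n t = m λ.
Minimum nonzero at m = 1: t = λ / (2 n) = 626 / (2 × 1.613) = 194 nm.

1940 Å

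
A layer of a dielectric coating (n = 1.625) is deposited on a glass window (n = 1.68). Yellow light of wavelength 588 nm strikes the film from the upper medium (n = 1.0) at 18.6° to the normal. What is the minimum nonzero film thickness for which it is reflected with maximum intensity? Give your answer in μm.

0.185 μm

Ray reflecting at the top interface goes from n = 1.0 toward n = 1.625: a half-wave phase shift.
At the lower boundary (n = 1.625 to n = 1.68) the reflected ray undergoes a half-wave phase shift.
Zero or two π shifts → no net half-wave offset.
With no net inversion, constructive interference in reflection requires 2 n t cos θ_r = m λ.
Snell's law: 1.0 sin 18.6° = 1.625 sin θ_r → sin θ_r = 0.196, cos θ_r = 0.981.
Minimum nonzero at m = 1: t = λ / (2 n cos θ_r) = 588 / (2 × 1.625 × 0.981) = 185 nm.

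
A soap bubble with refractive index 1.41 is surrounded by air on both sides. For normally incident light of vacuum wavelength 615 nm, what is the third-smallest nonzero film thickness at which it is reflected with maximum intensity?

At the upper boundary (n = 1.0 to n = 1.41) the reflected ray undergoes a half-wave phase shift.
At the lower boundary (n = 1.41 to n = 1.0) the reflected ray undergoes no phase shift.
Exactly one π shift → a net half-wave offset.
So the condition for constructive reflection is 2 n t = (m + ½) λ.
The third-smallest nonzero thickness corresponds to m = 2: t = (m + ½) λ / (2 n) = 2.50 × 615 / (2 × 1.41) = 545 nm.

545 nm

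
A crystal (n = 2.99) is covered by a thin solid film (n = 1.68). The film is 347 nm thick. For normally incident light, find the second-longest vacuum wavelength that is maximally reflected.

Ray reflecting at the top interface goes from n = 1.0 toward n = 1.68: a half-wave phase shift.
Bottom surface (1.68 → 2.99): reflection off a higher-index medium gives a half-wave phase shift.
Zero or two π shifts → no net half-wave offset.
For strong reflection here: 2 n t = m λ.
λ = 2 n t / m. The second-longest wavelength is m = 2: λ = 2 × 1.68 × 347 / 2.00 = 583 nm.

583 nm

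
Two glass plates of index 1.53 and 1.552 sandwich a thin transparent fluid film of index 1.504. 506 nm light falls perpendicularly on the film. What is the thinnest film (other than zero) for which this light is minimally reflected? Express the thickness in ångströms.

1682 Å

Top surface (1.53 → 1.504): reflection off a lower-index medium gives no phase shift.
At the lower boundary (n = 1.504 to n = 1.552) the reflected ray undergoes a half-wave phase shift.
Exactly one π shift → a net half-wave offset.
So the condition for destructive reflection is 2 n t = m λ.
Minimum nonzero at m = 1: t = λ / (2 n) = 506 / (2 × 1.504) = 168 nm.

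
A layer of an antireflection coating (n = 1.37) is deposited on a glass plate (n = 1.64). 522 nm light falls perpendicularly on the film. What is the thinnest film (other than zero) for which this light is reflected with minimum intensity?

95.3 nm

At the upper boundary (n = 1.0 to n = 1.37) the reflected ray undergoes a half-wave phase shift.
Bottom surface (1.37 → 1.64): reflection off a higher-index medium gives a half-wave phase shift.
The two reflections carry the same phase change, so no net offset.
So the condition for destructive reflection is 2 n t = (m + ½) λ.
Minimum at m = 0: t = λ / (4 n) = 522 / (4 × 1.37) = 95.3 nm.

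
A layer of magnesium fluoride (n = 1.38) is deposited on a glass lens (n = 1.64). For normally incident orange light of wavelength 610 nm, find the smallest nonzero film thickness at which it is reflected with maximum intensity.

221 nm

Ray reflecting at the top interface goes from n = 1.0 toward n = 1.38: a half-wave phase shift.
At the lower boundary (n = 1.38 to n = 1.64) the reflected ray undergoes a half-wave phase shift.
Zero or two π shifts → no net half-wave offset.
For maximum reflection here: 2 n t = m λ.
Minimum nonzero at m = 1: t = λ / (2 n) = 610 / (2 × 1.38) = 221 nm.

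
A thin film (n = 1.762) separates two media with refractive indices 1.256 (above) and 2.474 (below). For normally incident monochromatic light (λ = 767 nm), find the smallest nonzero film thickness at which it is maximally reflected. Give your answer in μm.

At the upper boundary (n = 1.256 to n = 1.762) the reflected ray undergoes a half-wave phase shift.
Bottom surface (1.762 → 2.474): reflection off a higher-index medium gives a half-wave phase shift.
Zero or two π shifts → no net half-wave offset.
With no net inversion, constructive interference in reflection requires 2 n t = m λ.
Minimum nonzero at m = 1: t = λ / (2 n) = 767 / (2 × 1.762) = 218 nm.

0.218 μm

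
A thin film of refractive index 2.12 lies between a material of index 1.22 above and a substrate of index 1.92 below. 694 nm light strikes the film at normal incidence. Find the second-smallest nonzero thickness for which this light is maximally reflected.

Top surface (1.22 → 2.12): reflection off a higher-index medium gives a half-wave phase shift.
Ray reflecting at the bottom interface goes from n = 2.12 toward n = 1.92: no phase shift.
Net: one phase inversion between the two reflected rays.
With one net inversion, constructive interference in reflection requires 2 n t = (m + ½) λ.
The second-smallest nonzero thickness corresponds to m = 1: t = (m + ½) λ / (2 n) = 1.50 × 694 / (2 × 2.12) = 246 nm.

246 nm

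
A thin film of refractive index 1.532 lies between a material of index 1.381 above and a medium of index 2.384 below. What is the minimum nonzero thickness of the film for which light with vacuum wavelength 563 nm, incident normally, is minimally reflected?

Top surface (1.381 → 1.532): reflection off a higher-index medium gives a half-wave phase shift.
At the lower boundary (n = 1.532 to n = 2.384) the reflected ray undergoes a half-wave phase shift.
Net: no relative phase inversion (both shifts match).
So the condition for destructive reflection is 2 n t = (m + ½) λ.
Minimum at m = 0: t = λ / (4 n) = 563 / (4 × 1.532) = 91.9 nm.

91.9 nm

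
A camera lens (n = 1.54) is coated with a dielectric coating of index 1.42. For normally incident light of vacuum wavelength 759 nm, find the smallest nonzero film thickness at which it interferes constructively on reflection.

267 nm

Top surface (1.0 → 1.42): reflection off a higher-index medium gives a half-wave phase shift.
Ray reflecting at the bottom interface goes from n = 1.42 toward n = 1.54: a half-wave phase shift.
The two reflections carry the same phase change, so no net offset.
So the condition for constructive reflection is 2 n t = m λ.
Minimum nonzero at m = 1: t = λ / (2 n) = 759 / (2 × 1.42) = 267 nm.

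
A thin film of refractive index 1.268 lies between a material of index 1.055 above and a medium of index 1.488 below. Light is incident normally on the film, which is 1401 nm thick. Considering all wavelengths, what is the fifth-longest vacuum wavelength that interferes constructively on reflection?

At the upper boundary (n = 1.055 to n = 1.268) the reflected ray undergoes a half-wave phase shift.
Bottom surface (1.268 → 1.488): reflection off a higher-index medium gives a half-wave phase shift.
The two reflections carry the same phase change, so no net offset.
For strong reflection here: 2 n t = m λ.
λ = 2 n t / m. The fifth-longest wavelength is m = 5: λ = 2 × 1.268 × 1401 / 5.00 = 711 nm.

711 nm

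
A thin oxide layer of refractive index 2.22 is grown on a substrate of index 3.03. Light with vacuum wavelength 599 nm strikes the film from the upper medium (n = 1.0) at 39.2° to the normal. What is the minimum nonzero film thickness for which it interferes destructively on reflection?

70.4 nm

Ray reflecting at the top interface goes from n = 1.0 toward n = 2.22: a half-wave phase shift.
Ray reflecting at the bottom interface goes from n = 2.22 toward n = 3.03: a half-wave phase shift.
The two reflections carry the same phase change, so no net offset.
So the condition for destructive reflection is 2 n t cos θ_r = (m + ½) λ.
Snell's law: 1.0 sin 39.2° = 2.22 sin θ_r → sin θ_r = 0.285, cos θ_r = 0.959.
Minimum at m = 0: t = λ / (4 n cos θ_r) = 599 / (4 × 2.22 × 0.959) = 70.4 nm.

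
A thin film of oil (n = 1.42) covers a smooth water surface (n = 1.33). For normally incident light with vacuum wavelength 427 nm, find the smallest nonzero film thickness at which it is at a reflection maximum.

75.2 nm

At the upper boundary (n = 1.0 to n = 1.42) the reflected ray undergoes a half-wave phase shift.
Bottom surface (1.42 → 1.33): reflection off a lower-index medium gives no phase shift.
Exactly one π shift → a net half-wave offset.
So the condition for constructive reflection is 2 n t = (m + ½) λ.
Minimum at m = 0: t = λ / (4 n) = 427 / (4 × 1.42) = 75.2 nm.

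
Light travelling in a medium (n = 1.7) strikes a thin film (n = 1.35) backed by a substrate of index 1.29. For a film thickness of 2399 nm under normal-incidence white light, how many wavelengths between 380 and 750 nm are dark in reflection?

At the upper boundary (n = 1.7 to n = 1.35) the reflected ray undergoes no phase shift.
Bottom surface (1.35 → 1.29): reflection off a lower-index medium gives no phase shift.
Net: no relative phase inversion (both shifts match).
With no net inversion, destructive interference in reflection requires 2 n t = (m + ½) λ.
λ = 2 n t / (m + ½) = 6477 / (m + ½) nm.
m=8: 762 nm (IR); m=9: 682 nm (visible); m=10: 617 nm (visible); m=11: 563 nm (visible); m=12: 518 nm (visible); m=13: 480 nm (visible); m=14: 447 nm (visible); m=15: 418 nm (visible); m=16: 393 nm (visible); m=17: 370 nm (UV).

8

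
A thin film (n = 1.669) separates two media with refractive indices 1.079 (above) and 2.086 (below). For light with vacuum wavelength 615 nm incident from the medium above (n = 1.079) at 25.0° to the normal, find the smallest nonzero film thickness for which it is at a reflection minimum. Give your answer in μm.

Top surface (1.079 → 1.669): reflection off a higher-index medium gives a half-wave phase shift.
Ray reflecting at the bottom interface goes from n = 1.669 toward n = 2.086: a half-wave phase shift.
The two reflections carry the same phase change, so no net offset.
With no net inversion, destructive interference in reflection requires 2 n t cos θ_r = (m + ½) λ.
Snell's law: 1.079 sin 25.0° = 1.669 sin θ_r → sin θ_r = 0.273, cos θ_r = 0.962.
Minimum at m = 0: t = λ / (4 n cos θ_r) = 615 / (4 × 1.669 × 0.962) = 95.8 nm.

0.0958 μm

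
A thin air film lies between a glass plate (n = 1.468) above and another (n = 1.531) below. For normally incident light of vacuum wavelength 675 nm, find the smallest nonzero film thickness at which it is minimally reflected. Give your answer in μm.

At the upper boundary (n = 1.468 to n = 1.0) the reflected ray undergoes no phase shift.
At the lower boundary (n = 1.0 to n = 1.531) the reflected ray undergoes a half-wave phase shift.
Net: one phase inversion between the two reflected rays.
So the condition for destructive reflection is 2 n t = m λ.
Minimum nonzero at m = 1: t = λ / (2 n) = 675 / (2 × 1.0) = 338 nm.

0.338 μm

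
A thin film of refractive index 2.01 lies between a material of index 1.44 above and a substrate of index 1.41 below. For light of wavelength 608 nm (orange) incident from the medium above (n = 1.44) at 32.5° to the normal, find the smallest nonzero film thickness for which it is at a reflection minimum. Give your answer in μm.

At the upper boundary (n = 1.44 to n = 2.01) the reflected ray undergoes a half-wave phase shift.
Bottom surface (2.01 → 1.41): reflection off a lower-index medium gives no phase shift.
The two reflections differ by half a wavelength.
So the condition for destructive reflection is 2 n t cos θ_r = m λ.
Snell's law: 1.44 sin 32.5° = 2.01 sin θ_r → sin θ_r = 0.385, cos θ_r = 0.923.
Minimum nonzero at m = 1: t = λ / (2 n cos θ_r) = 608 / (2 × 2.01 × 0.923) = 164 nm.

0.164 μm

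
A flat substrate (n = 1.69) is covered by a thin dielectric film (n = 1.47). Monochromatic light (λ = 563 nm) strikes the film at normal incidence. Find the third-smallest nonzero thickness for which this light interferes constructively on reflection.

574 nm

Ray reflecting at the top interface goes from n = 1.0 toward n = 1.47: a half-wave phase shift.
At the lower boundary (n = 1.47 to n = 1.69) the reflected ray undergoes a half-wave phase shift.
Net: no relative phase inversion (both shifts match).
So the condition for constructive reflection is 2 n t = m λ.
The third-smallest nonzero thickness corresponds to m = 3: t = m λ / (2 n) = 3.00 × 563 / (2 × 1.47) = 574 nm.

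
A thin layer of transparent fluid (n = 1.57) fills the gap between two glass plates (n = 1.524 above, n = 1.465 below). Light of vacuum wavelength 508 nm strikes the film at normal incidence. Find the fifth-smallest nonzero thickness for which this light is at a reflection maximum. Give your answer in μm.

Top surface (1.524 → 1.57): reflection off a higher-index medium gives a half-wave phase shift.
Ray reflecting at the bottom interface goes from n = 1.57 toward n = 1.465: no phase shift.
Exactly one π shift → a net half-wave offset.
With one net inversion, constructive interference in reflection requires 2 n t = (m + ½) λ.
The fifth-smallest nonzero thickness corresponds to m = 4: t = (m + ½) λ / (2 n) = 4.50 × 508 / (2 × 1.57) = 728 nm.

0.728 μm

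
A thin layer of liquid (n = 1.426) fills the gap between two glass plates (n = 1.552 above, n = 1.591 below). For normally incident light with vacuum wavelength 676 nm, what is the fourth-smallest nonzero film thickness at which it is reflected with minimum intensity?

Top surface (1.552 → 1.426): reflection off a lower-index medium gives no phase shift.
At the lower boundary (n = 1.426 to n = 1.591) the reflected ray undergoes a half-wave phase shift.
Exactly one π shift → a net half-wave offset.
With one net inversion, destructive interference in reflection requires 2 n t = m λ.
The fourth-smallest nonzero thickness corresponds to m = 4: t = m λ / (2 n) = 4.00 × 676 / (2 × 1.426) = 948 nm.

948 nm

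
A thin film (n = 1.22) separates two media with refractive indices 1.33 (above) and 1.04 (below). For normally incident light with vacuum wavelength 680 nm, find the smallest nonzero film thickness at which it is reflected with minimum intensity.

139 nm

At the upper boundary (n = 1.33 to n = 1.22) the reflected ray undergoes no phase shift.
At the lower boundary (n = 1.22 to n = 1.04) the reflected ray undergoes no phase shift.
The two reflections carry the same phase change, so no net offset.
With no net inversion, destructive interference in reflection requires 2 n t = (m + ½) λ.
Minimum at m = 0: t = λ / (4 n) = 680 / (4 × 1.22) = 139 nm.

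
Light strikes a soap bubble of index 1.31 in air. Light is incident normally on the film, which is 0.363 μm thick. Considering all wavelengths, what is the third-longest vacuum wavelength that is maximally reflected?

380 nm

Ray reflecting at the top interface goes from n = 1.0 toward n = 1.31: a half-wave phase shift.
At the lower boundary (n = 1.31 to n = 1.0) the reflected ray undergoes no phase shift.
The two reflections differ by half a wavelength.
For bright reflection here: 2 n t = (m + ½) λ.
λ = 2 n t / (m + ½). The third-longest wavelength is m = 2: λ = 2 × 1.31 × 363 / 2.50 = 380 nm.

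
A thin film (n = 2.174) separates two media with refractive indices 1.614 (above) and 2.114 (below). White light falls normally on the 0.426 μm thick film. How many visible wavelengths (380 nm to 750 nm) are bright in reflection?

Top surface (1.614 → 2.174): reflection off a higher-index medium gives a half-wave phase shift.
At the lower boundary (n = 2.174 to n = 2.114) the reflected ray undergoes no phase shift.
Net: one phase inversion between the two reflected rays.
For strong reflection here: 2 n t = (m + ½) λ.
λ = 2 n t / (m + ½) = 1852 / (m + ½) nm.
m=1: 1235 nm (IR); m=2: 741 nm (visible); m=3: 529 nm (visible); m=4: 412 nm (visible); m=5: 337 nm (UV).

3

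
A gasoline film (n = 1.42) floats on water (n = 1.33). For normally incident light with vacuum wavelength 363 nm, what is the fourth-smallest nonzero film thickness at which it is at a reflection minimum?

At the upper boundary (n = 1.0 to n = 1.42) the reflected ray undergoes a half-wave phase shift.
At the lower boundary (n = 1.42 to n = 1.33) the reflected ray undergoes no phase shift.
Net: one phase inversion between the two reflected rays.
With one net inversion, destructive interference in reflection requires 2 n t = m λ.
The fourth-smallest nonzero thickness corresponds to m = 4: t = m λ / (2 n) = 4.00 × 363 / (2 × 1.42) = 511 nm.

511 nm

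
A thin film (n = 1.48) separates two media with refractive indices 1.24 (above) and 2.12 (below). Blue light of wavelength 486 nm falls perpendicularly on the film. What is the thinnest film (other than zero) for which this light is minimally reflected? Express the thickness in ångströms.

821 Å

Top surface (1.24 → 1.48): reflection off a higher-index medium gives a half-wave phase shift.
Ray reflecting at the bottom interface goes from n = 1.48 toward n = 2.12: a half-wave phase shift.
Zero or two π shifts → no net half-wave offset.
With no net inversion, destructive interference in reflection requires 2 n t = (m + ½) λ.
Minimum at m = 0: t = λ / (4 n) = 486 / (4 × 1.48) = 82.1 nm.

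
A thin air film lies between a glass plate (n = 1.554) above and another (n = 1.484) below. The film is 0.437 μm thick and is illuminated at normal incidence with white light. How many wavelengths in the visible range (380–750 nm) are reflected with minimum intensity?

1

Ray reflecting at the top interface goes from n = 1.554 toward n = 1.0: no phase shift.
Ray reflecting at the bottom interface goes from n = 1.0 toward n = 1.484: a half-wave phase shift.
Net: one phase inversion between the two reflected rays.
For weak reflection here: 2 n t = m λ.
λ = 2 n t / m = 874 / m nm.
m=1: 874 nm (IR); m=2: 437 nm (visible); m=3: 291 nm (UV).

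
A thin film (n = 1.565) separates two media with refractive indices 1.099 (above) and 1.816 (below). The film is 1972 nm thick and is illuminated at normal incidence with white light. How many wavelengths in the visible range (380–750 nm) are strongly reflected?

8

At the upper boundary (n = 1.099 to n = 1.565) the reflected ray undergoes a half-wave phase shift.
Bottom surface (1.565 → 1.816): reflection off a higher-index medium gives a half-wave phase shift.
Zero or two π shifts → no net half-wave offset.
For bright reflection here: 2 n t = m λ.
λ = 2 n t / m = 6172 / m nm.
m=8: 772 nm (IR); m=9: 686 nm (visible); m=10: 617 nm (visible); m=11: 561 nm (visible); m=12: 514 nm (visible); m=13: 475 nm (visible); m=14: 441 nm (visible); m=15: 411 nm (visible); m=16: 386 nm (visible); m=17: 363 nm (UV).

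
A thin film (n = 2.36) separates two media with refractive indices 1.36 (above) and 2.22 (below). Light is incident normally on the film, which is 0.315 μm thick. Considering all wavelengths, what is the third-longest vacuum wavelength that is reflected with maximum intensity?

595 nm

Top surface (1.36 → 2.36): reflection off a higher-index medium gives a half-wave phase shift.
Ray reflecting at the bottom interface goes from n = 2.36 toward n = 2.22: no phase shift.
Exactly one π shift → a net half-wave offset.
So the condition for constructive reflection is 2 n t = (m + ½) λ.
λ = 2 n t / (m + ½). The third-longest wavelength is m = 2: λ = 2 × 2.36 × 315 / 2.50 = 595 nm.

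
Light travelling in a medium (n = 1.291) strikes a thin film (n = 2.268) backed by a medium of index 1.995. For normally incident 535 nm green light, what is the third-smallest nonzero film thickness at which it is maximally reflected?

295 nm

At the upper boundary (n = 1.291 to n = 2.268) the reflected ray undergoes a half-wave phase shift.
Ray reflecting at the bottom interface goes from n = 2.268 toward n = 1.995: no phase shift.
Net: one phase inversion between the two reflected rays.
So the condition for constructive reflection is 2 n t = (m + ½) λ.
The third-smallest nonzero thickness corresponds to m = 2: t = (m + ½) λ / (2 n) = 2.50 × 535 / (2 × 2.268) = 295 nm.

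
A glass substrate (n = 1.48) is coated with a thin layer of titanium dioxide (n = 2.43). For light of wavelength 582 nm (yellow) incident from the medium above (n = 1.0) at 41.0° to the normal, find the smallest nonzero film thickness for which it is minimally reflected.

124 nm

Ray reflecting at the top interface goes from n = 1.0 toward n = 2.43: a half-wave phase shift.
Bottom surface (2.43 → 1.48): reflection off a lower-index medium gives no phase shift.
Exactly one π shift → a net half-wave offset.
With one net inversion, destructive interference in reflection requires 2 n t cos θ_r = m λ.
Snell's law: 1.0 sin 41.0° = 2.43 sin θ_r → sin θ_r = 0.270, cos θ_r = 0.963.
Minimum nonzero at m = 1: t = λ / (2 n cos θ_r) = 582 / (2 × 2.43 × 0.963) = 124 nm.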